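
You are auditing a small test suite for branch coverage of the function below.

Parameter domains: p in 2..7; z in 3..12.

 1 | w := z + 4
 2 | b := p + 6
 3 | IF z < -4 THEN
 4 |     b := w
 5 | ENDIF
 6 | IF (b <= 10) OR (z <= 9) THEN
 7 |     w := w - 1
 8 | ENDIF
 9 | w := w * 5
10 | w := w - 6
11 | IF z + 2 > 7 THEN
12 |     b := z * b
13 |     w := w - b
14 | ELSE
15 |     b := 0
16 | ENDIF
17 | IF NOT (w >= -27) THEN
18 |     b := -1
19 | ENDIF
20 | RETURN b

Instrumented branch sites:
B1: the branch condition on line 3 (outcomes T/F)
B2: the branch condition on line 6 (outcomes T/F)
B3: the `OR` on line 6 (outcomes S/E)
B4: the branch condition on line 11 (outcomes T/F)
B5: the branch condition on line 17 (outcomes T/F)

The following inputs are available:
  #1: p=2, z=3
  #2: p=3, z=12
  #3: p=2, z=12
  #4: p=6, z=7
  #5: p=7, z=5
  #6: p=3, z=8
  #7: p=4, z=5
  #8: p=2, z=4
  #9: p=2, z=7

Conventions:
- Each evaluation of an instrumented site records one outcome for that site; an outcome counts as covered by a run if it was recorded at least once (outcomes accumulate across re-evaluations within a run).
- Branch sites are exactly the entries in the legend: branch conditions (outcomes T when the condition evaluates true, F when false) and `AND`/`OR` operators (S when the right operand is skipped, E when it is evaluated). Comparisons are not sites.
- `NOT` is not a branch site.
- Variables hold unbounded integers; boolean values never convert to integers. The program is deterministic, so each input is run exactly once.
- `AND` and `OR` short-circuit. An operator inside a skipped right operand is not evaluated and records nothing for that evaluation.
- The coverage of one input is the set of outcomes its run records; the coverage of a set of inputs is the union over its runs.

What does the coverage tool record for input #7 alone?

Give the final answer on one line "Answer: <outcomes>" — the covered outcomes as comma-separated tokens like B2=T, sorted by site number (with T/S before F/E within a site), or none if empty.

Simulating input #7 (p=4, z=5) step by step:
  B1->F, B3->S, B2->T, B4->F, B5->F
as a set, this run covers: B1=F, B2=T, B3=S, B4=F, B5=F

Answer: B1=F, B2=T, B3=S, B4=F, B5=F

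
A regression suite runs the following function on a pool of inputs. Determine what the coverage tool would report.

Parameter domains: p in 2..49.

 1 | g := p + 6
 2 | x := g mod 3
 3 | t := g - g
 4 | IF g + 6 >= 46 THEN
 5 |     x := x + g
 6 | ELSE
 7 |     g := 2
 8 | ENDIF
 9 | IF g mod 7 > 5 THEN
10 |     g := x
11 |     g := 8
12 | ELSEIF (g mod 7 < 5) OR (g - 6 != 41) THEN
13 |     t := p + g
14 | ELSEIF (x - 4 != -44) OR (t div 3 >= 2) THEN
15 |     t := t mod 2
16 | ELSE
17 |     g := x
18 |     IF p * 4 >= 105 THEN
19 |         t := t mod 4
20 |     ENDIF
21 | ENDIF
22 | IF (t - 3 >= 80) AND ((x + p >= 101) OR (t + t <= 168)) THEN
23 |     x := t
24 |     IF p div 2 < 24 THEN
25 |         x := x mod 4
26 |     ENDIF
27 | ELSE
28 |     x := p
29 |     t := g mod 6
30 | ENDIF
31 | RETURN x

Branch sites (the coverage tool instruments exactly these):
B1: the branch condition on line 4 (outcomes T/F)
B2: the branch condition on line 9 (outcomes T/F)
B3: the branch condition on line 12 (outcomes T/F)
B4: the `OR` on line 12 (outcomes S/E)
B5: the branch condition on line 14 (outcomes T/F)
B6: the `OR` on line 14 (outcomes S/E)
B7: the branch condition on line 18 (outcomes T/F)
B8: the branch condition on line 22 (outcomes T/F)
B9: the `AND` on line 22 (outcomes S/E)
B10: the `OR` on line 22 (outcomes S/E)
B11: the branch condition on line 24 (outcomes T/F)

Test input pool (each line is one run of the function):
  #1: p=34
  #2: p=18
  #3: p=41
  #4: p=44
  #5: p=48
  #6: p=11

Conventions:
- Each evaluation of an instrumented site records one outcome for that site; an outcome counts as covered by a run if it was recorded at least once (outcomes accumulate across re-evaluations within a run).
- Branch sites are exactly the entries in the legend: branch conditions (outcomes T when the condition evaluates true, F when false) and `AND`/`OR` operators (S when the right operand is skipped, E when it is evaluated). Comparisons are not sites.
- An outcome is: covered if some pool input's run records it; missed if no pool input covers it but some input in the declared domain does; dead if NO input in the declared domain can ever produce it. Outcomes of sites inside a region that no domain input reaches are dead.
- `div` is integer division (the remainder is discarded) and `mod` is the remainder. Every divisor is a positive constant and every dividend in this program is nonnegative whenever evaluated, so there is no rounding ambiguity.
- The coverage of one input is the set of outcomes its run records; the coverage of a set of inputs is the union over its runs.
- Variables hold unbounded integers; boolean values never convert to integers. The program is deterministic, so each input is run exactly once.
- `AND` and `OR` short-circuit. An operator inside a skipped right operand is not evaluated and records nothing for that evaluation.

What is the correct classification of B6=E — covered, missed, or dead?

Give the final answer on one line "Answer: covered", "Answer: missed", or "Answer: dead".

no pool input records B6=E
checking all 48 inputs in the declared domain: B6=E is never recorded -> dead

Answer: dead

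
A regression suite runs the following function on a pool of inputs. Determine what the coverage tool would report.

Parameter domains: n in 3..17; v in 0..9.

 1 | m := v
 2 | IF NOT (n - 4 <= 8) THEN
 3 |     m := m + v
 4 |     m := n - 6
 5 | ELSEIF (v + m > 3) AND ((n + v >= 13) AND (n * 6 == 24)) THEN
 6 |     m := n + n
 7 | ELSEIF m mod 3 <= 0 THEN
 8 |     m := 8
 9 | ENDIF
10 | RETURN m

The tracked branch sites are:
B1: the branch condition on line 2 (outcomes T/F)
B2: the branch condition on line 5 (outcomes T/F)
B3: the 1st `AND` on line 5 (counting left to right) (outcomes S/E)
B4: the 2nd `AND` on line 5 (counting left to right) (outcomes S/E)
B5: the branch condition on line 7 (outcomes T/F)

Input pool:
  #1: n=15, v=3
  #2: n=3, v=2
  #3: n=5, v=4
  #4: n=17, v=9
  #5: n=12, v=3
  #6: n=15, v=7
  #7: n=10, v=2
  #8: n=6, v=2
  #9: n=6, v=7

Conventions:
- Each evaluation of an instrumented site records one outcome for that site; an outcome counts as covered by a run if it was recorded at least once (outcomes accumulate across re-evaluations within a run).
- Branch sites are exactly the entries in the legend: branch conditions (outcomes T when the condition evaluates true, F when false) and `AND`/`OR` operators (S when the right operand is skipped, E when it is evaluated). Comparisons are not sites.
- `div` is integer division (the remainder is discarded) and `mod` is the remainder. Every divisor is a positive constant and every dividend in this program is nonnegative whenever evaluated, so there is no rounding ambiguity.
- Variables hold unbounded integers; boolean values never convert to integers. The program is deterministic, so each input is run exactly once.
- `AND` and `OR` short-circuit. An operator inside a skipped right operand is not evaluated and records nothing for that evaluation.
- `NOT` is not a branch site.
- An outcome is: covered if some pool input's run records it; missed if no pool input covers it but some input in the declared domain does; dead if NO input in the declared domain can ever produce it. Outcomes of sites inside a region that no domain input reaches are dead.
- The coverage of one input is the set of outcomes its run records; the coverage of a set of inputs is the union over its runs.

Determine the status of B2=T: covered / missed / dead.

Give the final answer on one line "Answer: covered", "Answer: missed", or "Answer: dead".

no pool input records B2=T
but domain input (n=4, v=9) does record it -> reachable, so missed

Answer: missed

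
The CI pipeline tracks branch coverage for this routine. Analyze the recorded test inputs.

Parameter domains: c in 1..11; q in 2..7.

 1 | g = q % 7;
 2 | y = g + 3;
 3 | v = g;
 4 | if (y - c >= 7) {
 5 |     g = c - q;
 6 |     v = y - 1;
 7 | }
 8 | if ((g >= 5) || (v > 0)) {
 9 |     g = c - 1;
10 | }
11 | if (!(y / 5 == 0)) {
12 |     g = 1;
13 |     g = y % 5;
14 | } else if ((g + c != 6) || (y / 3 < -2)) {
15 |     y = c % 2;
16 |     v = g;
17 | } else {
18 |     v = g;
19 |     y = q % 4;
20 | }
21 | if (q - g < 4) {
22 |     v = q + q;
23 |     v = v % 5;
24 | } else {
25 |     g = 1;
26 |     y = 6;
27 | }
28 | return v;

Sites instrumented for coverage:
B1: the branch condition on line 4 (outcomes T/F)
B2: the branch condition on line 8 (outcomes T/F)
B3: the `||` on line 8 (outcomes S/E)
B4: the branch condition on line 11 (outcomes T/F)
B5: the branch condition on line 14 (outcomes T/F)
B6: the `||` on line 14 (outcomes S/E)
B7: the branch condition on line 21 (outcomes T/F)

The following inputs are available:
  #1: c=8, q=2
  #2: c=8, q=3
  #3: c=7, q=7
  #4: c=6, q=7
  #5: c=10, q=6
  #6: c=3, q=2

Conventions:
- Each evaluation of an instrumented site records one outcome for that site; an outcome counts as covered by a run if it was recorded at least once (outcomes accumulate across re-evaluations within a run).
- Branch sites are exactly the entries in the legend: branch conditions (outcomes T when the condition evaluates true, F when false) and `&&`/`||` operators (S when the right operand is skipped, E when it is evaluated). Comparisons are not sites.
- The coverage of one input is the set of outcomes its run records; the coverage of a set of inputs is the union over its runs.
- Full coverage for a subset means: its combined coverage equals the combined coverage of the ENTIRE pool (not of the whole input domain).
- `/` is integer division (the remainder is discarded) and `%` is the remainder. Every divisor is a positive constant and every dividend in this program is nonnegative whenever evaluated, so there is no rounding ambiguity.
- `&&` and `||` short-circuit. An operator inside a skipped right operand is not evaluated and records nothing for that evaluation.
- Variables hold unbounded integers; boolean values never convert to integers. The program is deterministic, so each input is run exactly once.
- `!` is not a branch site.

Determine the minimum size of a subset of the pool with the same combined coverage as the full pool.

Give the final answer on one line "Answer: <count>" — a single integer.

input #1 (c=8, q=2): events B1->F, B3->E, B2->T, B4->T, B7->T; covers B1=F, B2=T, B3=E, B4=T, B7=T
input #2 (c=8, q=3): events B1->F, B3->E, B2->T, B4->T, B7->T; covers B1=F, B2=T, B3=E, B4=T, B7=T
input #3 (c=7, q=7): events B1->F, B3->E, B2->F, B4->F, B6->S, B5->T, B7->F; covers B1=F, B2=F, B3=E, B4=F, B5=T, B6=S, B7=F
input #4 (c=6, q=7): events B1->F, B3->E, B2->F, B4->F, B6->E, B5->F, B7->F; covers B1=F, B2=F, B3=E, B4=F, B5=F, B6=E, B7=F
input #5 (c=10, q=6): events B1->F, B3->S, B2->T, B4->T, B7->T; covers B1=F, B2=T, B3=S, B4=T, B7=T
input #6 (c=3, q=2): events B1->F, B3->E, B2->T, B4->T, B7->T; covers B1=F, B2=T, B3=E, B4=T, B7=T
together the pool reaches 13 outcomes: B1=F, B2=T, B2=F, B3=S, B3=E, B4=T, B4=F, B5=T, B5=F, B6=S, B6=E, B7=T, B7=F
every size-1 subset falls short of the 13 outcomes (best: 7/13)
every size-2 subset falls short of the 13 outcomes (best: 11/13)
at size 3, {3, 4, 5} reaches all 13 outcomes; every lexicographically earlier size-3 subset fails

Answer: 3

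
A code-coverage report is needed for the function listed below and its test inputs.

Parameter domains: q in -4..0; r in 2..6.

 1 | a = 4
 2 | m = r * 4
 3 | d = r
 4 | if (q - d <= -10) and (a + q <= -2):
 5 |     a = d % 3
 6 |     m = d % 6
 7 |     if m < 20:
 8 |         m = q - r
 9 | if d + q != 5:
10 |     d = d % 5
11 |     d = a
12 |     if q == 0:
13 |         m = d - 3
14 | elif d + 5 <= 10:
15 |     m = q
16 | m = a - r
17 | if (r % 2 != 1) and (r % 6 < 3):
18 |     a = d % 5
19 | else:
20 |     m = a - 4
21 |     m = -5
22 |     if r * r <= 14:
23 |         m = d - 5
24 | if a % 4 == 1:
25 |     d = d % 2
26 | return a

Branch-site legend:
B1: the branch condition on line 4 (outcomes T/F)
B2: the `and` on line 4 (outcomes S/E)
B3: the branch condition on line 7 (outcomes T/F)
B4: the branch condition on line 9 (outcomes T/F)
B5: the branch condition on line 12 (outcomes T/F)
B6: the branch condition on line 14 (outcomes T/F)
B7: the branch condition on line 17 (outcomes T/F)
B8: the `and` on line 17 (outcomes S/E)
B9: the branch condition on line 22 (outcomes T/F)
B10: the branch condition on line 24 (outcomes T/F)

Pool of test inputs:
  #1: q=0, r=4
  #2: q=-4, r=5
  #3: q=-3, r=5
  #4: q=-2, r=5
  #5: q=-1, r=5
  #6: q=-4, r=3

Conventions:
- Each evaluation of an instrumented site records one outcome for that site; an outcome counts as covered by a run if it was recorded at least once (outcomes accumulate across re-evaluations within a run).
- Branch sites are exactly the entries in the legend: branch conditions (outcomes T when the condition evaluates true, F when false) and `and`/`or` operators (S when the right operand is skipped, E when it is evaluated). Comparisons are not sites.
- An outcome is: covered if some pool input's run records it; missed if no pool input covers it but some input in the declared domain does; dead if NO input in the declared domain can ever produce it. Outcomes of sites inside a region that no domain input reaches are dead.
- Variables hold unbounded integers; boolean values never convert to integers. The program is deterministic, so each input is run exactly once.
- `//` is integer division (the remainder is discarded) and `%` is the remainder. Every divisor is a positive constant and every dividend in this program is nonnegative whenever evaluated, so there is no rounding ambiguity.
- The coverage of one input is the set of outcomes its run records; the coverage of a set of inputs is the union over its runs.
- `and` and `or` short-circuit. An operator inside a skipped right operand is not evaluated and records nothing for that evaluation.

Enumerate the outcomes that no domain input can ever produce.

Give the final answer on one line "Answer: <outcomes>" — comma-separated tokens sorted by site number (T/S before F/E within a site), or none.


running all 25 domain inputs and tallying outcomes:
  B1=T: zero occurrences over every domain input -> dead
  B3=T: zero occurrences over every domain input -> dead
  B3=F: zero occurrences over every domain input -> dead
  reachable outcomes have witnesses, e.g. B1=F (e.g. q=-4, r=2), B2=S (e.g. q=-4, r=2), B2=E (e.g. q=-4, r=6), B4=T (e.g. q=-4, r=2)
Answer: B1=T, B3=T, B3=F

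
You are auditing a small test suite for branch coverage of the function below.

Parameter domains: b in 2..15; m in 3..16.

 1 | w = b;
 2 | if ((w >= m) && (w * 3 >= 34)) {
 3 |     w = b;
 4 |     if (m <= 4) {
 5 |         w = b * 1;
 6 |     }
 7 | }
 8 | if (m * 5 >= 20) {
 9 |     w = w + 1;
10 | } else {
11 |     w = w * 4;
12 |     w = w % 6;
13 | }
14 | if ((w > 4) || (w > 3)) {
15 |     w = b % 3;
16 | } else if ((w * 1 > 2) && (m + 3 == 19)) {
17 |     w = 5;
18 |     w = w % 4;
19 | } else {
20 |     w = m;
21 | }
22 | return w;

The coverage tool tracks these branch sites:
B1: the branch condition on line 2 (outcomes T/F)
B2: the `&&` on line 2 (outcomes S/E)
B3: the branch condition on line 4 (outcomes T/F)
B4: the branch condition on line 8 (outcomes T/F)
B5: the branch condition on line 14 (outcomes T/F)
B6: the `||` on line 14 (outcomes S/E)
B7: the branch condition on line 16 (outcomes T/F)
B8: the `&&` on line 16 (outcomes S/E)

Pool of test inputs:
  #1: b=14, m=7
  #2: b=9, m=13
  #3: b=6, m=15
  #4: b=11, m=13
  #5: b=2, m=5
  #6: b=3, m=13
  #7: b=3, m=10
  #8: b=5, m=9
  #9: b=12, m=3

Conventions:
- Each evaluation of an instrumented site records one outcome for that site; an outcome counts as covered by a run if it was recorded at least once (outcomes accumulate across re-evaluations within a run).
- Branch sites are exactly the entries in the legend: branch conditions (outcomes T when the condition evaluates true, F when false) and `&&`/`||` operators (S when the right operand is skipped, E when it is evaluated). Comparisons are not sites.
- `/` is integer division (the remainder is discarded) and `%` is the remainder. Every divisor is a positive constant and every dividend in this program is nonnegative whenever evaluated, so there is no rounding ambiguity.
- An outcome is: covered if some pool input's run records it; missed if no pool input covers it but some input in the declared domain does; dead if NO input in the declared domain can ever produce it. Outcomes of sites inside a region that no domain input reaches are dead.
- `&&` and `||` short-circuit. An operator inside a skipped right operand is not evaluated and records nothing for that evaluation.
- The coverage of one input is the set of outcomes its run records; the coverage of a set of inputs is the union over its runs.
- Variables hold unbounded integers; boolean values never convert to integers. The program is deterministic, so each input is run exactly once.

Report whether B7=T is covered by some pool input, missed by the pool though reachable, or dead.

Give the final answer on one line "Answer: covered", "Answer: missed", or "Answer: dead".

no pool input records B7=T
but domain input (b=2, m=16) does record it -> reachable, so missed

Answer: missed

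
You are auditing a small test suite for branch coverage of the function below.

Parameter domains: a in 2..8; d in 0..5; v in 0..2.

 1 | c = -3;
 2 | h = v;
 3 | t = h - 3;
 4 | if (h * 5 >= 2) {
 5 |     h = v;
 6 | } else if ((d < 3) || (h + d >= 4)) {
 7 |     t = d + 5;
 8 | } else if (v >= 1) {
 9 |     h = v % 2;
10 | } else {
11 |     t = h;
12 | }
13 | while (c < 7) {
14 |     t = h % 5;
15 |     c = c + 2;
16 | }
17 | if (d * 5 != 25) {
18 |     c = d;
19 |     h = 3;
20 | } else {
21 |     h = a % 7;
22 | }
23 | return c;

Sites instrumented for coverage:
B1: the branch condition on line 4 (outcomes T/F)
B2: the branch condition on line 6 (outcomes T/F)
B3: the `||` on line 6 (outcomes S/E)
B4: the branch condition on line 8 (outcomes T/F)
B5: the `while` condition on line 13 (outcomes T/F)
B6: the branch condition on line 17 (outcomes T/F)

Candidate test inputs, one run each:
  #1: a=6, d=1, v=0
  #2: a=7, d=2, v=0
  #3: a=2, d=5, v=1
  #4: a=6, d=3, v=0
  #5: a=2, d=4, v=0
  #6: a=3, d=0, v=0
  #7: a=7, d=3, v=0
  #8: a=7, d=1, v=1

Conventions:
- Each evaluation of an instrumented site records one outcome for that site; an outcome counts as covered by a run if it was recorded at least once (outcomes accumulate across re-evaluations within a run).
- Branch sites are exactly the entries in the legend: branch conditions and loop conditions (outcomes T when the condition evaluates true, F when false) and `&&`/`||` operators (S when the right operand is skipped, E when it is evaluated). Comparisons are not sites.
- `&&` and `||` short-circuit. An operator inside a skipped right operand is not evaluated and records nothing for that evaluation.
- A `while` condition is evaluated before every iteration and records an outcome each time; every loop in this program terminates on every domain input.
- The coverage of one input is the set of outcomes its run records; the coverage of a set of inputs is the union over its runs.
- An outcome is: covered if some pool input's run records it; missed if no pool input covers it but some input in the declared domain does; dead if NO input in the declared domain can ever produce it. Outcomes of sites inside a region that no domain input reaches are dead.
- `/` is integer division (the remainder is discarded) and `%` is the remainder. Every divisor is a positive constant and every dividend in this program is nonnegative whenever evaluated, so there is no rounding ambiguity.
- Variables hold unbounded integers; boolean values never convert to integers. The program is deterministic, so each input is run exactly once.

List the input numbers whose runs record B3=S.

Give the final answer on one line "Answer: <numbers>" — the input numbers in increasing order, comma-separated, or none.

input #1 (a=6, d=1, v=0): hits B3=S
input #2 (a=7, d=2, v=0): hits B3=S
input #3 (a=2, d=5, v=1): never hits B3=S
input #4 (a=6, d=3, v=0): never hits B3=S
input #5 (a=2, d=4, v=0): never hits B3=S
input #6 (a=3, d=0, v=0): hits B3=S
input #7 (a=7, d=3, v=0): never hits B3=S
input #8 (a=7, d=1, v=1): never hits B3=S

Answer: 1, 2, 6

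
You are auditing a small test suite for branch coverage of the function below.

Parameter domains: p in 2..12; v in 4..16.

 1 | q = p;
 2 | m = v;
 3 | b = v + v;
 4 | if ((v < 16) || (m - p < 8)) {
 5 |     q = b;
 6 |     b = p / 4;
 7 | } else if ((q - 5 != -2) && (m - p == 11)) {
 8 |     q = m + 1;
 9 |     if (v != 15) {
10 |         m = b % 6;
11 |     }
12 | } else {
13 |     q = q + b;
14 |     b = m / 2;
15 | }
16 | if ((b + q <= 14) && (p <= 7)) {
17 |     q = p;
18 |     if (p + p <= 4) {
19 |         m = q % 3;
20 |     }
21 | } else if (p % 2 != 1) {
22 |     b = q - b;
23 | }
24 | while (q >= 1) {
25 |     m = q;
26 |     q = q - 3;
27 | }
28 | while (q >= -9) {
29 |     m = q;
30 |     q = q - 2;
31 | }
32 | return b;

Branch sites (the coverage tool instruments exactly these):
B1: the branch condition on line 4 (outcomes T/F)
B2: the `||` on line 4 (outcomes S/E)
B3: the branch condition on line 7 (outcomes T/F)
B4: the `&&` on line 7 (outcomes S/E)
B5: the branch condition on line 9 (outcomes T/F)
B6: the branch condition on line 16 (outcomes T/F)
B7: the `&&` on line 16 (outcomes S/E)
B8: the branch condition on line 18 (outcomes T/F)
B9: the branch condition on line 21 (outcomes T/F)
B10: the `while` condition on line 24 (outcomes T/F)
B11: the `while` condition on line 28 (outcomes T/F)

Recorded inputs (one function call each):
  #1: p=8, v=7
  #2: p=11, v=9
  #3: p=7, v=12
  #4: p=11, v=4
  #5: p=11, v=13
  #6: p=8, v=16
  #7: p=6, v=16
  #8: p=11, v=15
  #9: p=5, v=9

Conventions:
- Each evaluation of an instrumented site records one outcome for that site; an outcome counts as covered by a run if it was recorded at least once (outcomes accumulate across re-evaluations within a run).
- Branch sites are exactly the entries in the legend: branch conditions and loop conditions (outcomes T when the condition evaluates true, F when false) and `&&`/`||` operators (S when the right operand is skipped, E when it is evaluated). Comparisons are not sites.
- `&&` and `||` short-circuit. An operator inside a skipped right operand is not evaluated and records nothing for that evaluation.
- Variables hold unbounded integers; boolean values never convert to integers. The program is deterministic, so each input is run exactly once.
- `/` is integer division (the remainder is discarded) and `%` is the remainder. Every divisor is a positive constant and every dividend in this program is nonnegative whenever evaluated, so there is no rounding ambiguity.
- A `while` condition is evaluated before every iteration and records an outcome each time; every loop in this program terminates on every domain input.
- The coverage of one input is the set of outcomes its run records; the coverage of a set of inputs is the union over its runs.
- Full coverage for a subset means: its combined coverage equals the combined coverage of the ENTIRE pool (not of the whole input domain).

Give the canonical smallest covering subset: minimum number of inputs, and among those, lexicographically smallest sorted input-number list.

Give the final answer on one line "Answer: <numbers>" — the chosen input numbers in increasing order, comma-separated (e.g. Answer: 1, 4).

#1 (p=8, v=7) -> B2->S, B1->T, B7->S, B6->F, B9->T, B10->T, B10->T, B10->T, B10->T, B10->T, B10->F, B11->T, B11->T, B11->T, ...; covered: B1=T, B2=S, B6=F, B7=S, B9=T, B10=T, B10=F, B11=T, B11=F
#2 (p=11, v=9) -> B2->S, B1->T, B7->S, B6->F, B9->F, B10->T, B10->T, B10->T, B10->T, B10->T, B10->T, B10->F, B11->T, B11->T, ...; covered: B1=T, B2=S, B6=F, B7=S, B9=F, B10=T, B10=F, B11=T, B11=F
#3 (p=7, v=12) -> B2->S, B1->T, B7->S, B6->F, B9->F, B10->T, B10->T, B10->T, B10->T, B10->T, B10->T, B10->T, B10->T, B10->F, ...; covered: B1=T, B2=S, B6=F, B7=S, B9=F, B10=T, B10=F, B11=T, B11=F
#4 (p=11, v=4) -> B2->S, B1->T, B7->E, B6->F, B9->F, B10->T, B10->T, B10->T, B10->F, B11->T, B11->T, B11->T, B11->T, B11->T, ...; covered: B1=T, B2=S, B6=F, B7=E, B9=F, B10=T, B10=F, B11=T, B11=F
#5 (p=11, v=13) -> B2->S, B1->T, B7->S, B6->F, B9->F, B10->T, B10->T, B10->T, B10->T, B10->T, B10->T, B10->T, B10->T, B10->T, ...; covered: B1=T, B2=S, B6=F, B7=S, B9=F, B10=T, B10=F, B11=T, B11=F
#6 (p=8, v=16) -> B2->E, B1->F, B4->E, B3->F, B7->S, B6->F, B9->T, B10->T, B10->T, B10->T, B10->T, B10->T, B10->T, B10->T, ...; covered: B1=F, B2=E, B3=F, B4=E, B6=F, B7=S, B9=T, B10=T, B10=F, B11=T, B11=F
#7 (p=6, v=16) -> B2->E, B1->F, B4->E, B3->F, B7->S, B6->F, B9->T, B10->T, B10->T, B10->T, B10->T, B10->T, B10->T, B10->T, ...; covered: B1=F, B2=E, B3=F, B4=E, B6=F, B7=S, B9=T, B10=T, B10=F, B11=T, B11=F
#8 (p=11, v=15) -> B2->S, B1->T, B7->S, B6->F, B9->F, B10->T, B10->T, B10->T, B10->T, B10->T, B10->T, B10->T, B10->T, B10->T, ...; covered: B1=T, B2=S, B6=F, B7=S, B9=F, B10=T, B10=F, B11=T, B11=F
#9 (p=5, v=9) -> B2->S, B1->T, B7->S, B6->F, B9->F, B10->T, B10->T, B10->T, B10->T, B10->T, B10->T, B10->F, B11->T, B11->T, ...; covered: B1=T, B2=S, B6=F, B7=S, B9=F, B10=T, B10=F, B11=T, B11=F
the full pool covers 15 outcomes: B1=T, B1=F, B2=S, B2=E, B3=F, B4=E, B6=F, B7=S, B7=E, B9=T, B9=F, B10=T, B10=F, B11=T, B11=F
checked all size-1 subsets: none covers 15 outcomes (max 11/15)
size 2: inputs {4, 6} cover all 15 outcomes, and no lexicographically smaller subset of this size does

Answer: 4, 6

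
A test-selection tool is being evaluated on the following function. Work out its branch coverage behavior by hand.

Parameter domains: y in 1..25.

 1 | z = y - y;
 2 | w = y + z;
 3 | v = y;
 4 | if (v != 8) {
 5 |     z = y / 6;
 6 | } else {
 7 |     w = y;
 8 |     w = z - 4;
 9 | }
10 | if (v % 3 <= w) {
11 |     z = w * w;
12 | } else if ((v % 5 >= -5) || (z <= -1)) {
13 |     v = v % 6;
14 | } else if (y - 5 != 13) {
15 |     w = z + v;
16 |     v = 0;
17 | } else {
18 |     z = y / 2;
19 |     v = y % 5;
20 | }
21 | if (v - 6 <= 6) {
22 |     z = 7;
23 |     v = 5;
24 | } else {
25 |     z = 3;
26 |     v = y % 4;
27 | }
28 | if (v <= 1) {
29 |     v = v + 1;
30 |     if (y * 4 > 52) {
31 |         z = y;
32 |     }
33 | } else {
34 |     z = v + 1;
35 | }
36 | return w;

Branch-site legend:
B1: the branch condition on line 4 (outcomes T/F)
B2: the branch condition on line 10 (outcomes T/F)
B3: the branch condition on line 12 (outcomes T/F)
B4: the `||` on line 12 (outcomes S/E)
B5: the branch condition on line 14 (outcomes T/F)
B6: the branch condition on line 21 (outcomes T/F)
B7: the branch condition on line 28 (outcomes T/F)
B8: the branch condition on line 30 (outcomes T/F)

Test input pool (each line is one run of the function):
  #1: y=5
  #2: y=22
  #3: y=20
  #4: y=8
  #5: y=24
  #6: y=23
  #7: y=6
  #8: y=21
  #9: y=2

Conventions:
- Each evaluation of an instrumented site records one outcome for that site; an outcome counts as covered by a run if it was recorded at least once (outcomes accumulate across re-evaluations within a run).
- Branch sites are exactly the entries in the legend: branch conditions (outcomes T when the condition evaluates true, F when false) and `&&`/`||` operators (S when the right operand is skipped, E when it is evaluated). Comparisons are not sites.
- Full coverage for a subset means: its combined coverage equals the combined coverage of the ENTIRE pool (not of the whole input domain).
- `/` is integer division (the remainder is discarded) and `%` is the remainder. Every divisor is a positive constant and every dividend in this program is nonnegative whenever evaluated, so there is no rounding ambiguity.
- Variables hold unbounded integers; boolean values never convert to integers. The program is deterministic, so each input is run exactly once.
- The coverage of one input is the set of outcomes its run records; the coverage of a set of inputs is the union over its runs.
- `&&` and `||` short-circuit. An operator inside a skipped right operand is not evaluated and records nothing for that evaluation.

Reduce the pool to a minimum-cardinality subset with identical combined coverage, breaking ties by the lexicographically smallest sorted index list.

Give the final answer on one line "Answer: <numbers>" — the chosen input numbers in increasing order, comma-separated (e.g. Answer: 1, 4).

input #1 (y=5): events B1->T, B2->T, B6->T, B7->F; covers B1=T, B2=T, B6=T, B7=F
input #2 (y=22): events B1->T, B2->T, B6->F, B7->F; covers B1=T, B2=T, B6=F, B7=F
input #3 (y=20): events B1->T, B2->T, B6->F, B7->T, B8->T; covers B1=T, B2=T, B6=F, B7=T, B8=T
input #4 (y=8): events B1->F, B2->F, B4->S, B3->T, B6->T, B7->F; covers B1=F, B2=F, B3=T, B4=S, B6=T, B7=F
input #5 (y=24): events B1->T, B2->T, B6->F, B7->T, B8->T; covers B1=T, B2=T, B6=F, B7=T, B8=T
input #6 (y=23): events B1->T, B2->T, B6->F, B7->F; covers B1=T, B2=T, B6=F, B7=F
input #7 (y=6): events B1->T, B2->T, B6->T, B7->F; covers B1=T, B2=T, B6=T, B7=F
input #8 (y=21): events B1->T, B2->T, B6->F, B7->T, B8->T; covers B1=T, B2=T, B6=F, B7=T, B8=T
input #9 (y=2): events B1->T, B2->T, B6->T, B7->F; covers B1=T, B2=T, B6=T, B7=F
the full pool covers 11 outcomes: B1=T, B1=F, B2=T, B2=F, B3=T, B4=S, B6=T, B6=F, B7=T, B7=F, B8=T
checked all size-1 subsets: none covers 11 outcomes (max 6/11)
at size 2, {3, 4} reaches all 11 outcomes; every lexicographically earlier size-2 subset fails

Answer: 3, 4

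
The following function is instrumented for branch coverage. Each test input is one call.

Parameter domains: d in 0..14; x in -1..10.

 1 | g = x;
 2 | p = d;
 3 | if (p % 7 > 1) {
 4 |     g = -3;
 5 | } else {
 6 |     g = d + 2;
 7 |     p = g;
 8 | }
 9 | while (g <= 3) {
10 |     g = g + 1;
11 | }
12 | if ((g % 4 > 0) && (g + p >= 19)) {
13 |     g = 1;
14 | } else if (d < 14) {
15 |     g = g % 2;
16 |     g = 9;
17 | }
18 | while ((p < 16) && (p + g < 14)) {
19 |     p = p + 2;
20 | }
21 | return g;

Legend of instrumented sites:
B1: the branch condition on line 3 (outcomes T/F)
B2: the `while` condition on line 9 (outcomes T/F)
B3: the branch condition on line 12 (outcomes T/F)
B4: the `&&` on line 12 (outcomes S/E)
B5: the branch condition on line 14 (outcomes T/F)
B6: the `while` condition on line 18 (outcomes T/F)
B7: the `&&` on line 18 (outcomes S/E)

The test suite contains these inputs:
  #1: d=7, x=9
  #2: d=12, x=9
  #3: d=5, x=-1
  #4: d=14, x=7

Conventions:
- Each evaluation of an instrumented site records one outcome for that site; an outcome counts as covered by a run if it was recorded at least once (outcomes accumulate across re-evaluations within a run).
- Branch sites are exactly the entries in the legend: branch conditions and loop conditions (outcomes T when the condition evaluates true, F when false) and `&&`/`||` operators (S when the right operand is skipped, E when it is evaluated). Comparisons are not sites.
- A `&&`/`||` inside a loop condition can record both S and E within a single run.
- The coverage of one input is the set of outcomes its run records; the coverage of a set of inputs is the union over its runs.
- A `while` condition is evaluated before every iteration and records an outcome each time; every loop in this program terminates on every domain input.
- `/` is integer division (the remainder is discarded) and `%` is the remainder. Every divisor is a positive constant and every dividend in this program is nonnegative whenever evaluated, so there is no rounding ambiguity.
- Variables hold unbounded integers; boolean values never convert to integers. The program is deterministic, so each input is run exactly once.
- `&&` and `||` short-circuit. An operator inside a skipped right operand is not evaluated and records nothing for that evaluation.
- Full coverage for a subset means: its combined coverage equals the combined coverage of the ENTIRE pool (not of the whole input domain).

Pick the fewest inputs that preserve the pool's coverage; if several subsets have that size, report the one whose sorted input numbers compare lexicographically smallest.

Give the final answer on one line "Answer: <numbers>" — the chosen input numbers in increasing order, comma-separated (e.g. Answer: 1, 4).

run #1 (d=7, x=9) records B1=F, B2=F, B3=F, B4=E, B5=T, B6=F, B7=E
run #2 (d=12, x=9) records B1=T, B2=T, B2=F, B3=F, B4=S, B5=T, B6=F, B7=E
run #3 (d=5, x=-1) records B1=T, B2=T, B2=F, B3=F, B4=S, B5=T, B6=F, B7=E
run #4 (d=14, x=7) records B1=F, B2=F, B3=F, B4=S, B5=F, B6=F, B7=S
pool-wide coverage (12 outcomes): B1=T, B1=F, B2=T, B2=F, B3=F, B4=S, B4=E, B5=T, B5=F, B6=F, B7=S, B7=E
no size-1 subset reaches all 12 outcomes (best union: 8/12)
no size-2 subset reaches all 12 outcomes (best union: 11/12)
the canonical winner is {1, 2, 4}: size 3, full 12-outcome coverage, earliest index list among size-3 covers

Answer: 1, 2, 4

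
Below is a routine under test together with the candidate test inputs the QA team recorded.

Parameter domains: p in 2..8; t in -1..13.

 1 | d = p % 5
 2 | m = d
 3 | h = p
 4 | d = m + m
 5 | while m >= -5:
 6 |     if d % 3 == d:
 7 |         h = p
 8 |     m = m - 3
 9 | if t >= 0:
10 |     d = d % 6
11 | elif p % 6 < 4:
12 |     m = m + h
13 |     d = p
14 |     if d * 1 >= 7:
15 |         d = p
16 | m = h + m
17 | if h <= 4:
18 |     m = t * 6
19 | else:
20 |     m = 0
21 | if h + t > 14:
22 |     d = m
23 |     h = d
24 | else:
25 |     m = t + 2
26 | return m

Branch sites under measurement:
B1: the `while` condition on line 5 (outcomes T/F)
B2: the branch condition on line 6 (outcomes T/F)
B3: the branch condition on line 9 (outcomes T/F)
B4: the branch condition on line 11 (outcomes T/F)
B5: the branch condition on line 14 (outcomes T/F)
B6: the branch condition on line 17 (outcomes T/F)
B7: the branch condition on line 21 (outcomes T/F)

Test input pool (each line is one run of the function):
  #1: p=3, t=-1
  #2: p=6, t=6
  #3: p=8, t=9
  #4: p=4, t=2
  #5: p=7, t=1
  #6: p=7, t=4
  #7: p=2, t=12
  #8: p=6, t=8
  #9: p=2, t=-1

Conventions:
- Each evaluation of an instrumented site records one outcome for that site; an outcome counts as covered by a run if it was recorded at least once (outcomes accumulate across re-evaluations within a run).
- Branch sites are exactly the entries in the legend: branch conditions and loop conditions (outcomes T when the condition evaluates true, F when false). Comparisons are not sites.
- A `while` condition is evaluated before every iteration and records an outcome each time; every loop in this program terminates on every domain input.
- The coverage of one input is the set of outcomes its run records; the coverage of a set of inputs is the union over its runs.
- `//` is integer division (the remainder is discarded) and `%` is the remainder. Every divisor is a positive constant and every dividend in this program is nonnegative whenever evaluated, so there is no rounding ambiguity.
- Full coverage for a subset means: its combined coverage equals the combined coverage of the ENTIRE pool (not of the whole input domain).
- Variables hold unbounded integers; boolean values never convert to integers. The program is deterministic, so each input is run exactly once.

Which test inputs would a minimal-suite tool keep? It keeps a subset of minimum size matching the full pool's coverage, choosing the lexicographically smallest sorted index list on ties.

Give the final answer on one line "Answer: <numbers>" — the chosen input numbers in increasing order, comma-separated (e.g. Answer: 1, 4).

input #1, p=3, t=-1: events B1->T, B2->F, B1->T, B2->F, B1->T, B2->F, B1->F, B3->F, B4->T, B5->F, B6->T, B7->F; outcomes B1=T, B1=F, B2=F, B3=F, B4=T, B5=F, B6=T, B7=F
input #2, p=6, t=6: events B1->T, B2->T, B1->T, B2->T, B1->T, B2->T, B1->F, B3->T, B6->F, B7->F; outcomes B1=T, B1=F, B2=T, B3=T, B6=F, B7=F
input #3, p=8, t=9: events B1->T, B2->F, B1->T, B2->F, B1->T, B2->F, B1->F, B3->T, B6->F, B7->T; outcomes B1=T, B1=F, B2=F, B3=T, B6=F, B7=T
input #4, p=4, t=2: events B1->T, B2->F, B1->T, B2->F, B1->T, B2->F, B1->T, B2->F, B1->F, B3->T, B6->T, B7->F; outcomes B1=T, B1=F, B2=F, B3=T, B6=T, B7=F
input #5, p=7, t=1: events B1->T, B2->F, B1->T, B2->F, B1->T, B2->F, B1->F, B3->T, B6->F, B7->F; outcomes B1=T, B1=F, B2=F, B3=T, B6=F, B7=F
input #6, p=7, t=4: events B1->T, B2->F, B1->T, B2->F, B1->T, B2->F, B1->F, B3->T, B6->F, B7->F; outcomes B1=T, B1=F, B2=F, B3=T, B6=F, B7=F
input #7, p=2, t=12: events B1->T, B2->F, B1->T, B2->F, B1->T, B2->F, B1->F, B3->T, B6->T, B7->F; outcomes B1=T, B1=F, B2=F, B3=T, B6=T, B7=F
input #8, p=6, t=8: events B1->T, B2->T, B1->T, B2->T, B1->T, B2->T, B1->F, B3->T, B6->F, B7->F; outcomes B1=T, B1=F, B2=T, B3=T, B6=F, B7=F
input #9, p=2, t=-1: events B1->T, B2->F, B1->T, B2->F, B1->T, B2->F, B1->F, B3->F, B4->T, B5->F, B6->T, B7->F; outcomes B1=T, B1=F, B2=F, B3=F, B4=T, B5=F, B6=T, B7=F
together the pool reaches 12 outcomes: B1=T, B1=F, B2=T, B2=F, B3=T, B3=F, B4=T, B5=F, B6=T, B6=F, B7=T, B7=F
size 1 is not enough: best union over all size-1 subsets is 8/12
size 2 is not enough: best union over all size-2 subsets is 11/12
at size 3, {1, 2, 3} reaches all 12 outcomes; every lexicographically earlier size-3 subset fails

Answer: 1, 2, 3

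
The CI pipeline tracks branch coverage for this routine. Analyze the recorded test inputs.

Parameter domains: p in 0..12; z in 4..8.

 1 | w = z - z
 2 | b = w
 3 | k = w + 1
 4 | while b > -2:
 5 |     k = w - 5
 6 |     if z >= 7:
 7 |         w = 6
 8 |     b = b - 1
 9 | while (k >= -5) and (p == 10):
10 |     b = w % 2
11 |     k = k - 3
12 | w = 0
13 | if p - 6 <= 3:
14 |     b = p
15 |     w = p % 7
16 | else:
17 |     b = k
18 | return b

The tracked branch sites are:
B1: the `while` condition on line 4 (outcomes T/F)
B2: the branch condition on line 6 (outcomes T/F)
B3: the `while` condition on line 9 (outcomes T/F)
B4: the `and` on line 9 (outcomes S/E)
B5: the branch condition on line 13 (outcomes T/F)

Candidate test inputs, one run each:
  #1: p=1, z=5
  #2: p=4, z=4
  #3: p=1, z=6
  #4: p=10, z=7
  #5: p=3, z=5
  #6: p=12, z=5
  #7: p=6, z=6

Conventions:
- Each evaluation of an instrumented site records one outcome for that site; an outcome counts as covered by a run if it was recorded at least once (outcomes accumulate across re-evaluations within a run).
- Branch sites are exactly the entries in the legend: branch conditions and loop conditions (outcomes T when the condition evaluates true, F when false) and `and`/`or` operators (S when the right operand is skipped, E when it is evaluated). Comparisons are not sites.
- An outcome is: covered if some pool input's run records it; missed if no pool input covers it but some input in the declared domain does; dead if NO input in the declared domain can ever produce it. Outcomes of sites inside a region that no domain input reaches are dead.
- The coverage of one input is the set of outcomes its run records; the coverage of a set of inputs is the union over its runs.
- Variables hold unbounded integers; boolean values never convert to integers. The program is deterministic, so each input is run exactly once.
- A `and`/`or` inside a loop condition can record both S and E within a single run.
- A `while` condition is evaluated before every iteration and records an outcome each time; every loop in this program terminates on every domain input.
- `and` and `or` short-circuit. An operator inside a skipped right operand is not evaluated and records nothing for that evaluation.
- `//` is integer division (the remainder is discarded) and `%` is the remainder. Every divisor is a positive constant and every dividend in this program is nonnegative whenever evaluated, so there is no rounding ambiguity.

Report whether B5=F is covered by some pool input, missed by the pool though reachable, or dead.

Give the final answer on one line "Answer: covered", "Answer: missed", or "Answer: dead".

B5=F is recorded by pool input(s) 4, 6 -> covered

Answer: covered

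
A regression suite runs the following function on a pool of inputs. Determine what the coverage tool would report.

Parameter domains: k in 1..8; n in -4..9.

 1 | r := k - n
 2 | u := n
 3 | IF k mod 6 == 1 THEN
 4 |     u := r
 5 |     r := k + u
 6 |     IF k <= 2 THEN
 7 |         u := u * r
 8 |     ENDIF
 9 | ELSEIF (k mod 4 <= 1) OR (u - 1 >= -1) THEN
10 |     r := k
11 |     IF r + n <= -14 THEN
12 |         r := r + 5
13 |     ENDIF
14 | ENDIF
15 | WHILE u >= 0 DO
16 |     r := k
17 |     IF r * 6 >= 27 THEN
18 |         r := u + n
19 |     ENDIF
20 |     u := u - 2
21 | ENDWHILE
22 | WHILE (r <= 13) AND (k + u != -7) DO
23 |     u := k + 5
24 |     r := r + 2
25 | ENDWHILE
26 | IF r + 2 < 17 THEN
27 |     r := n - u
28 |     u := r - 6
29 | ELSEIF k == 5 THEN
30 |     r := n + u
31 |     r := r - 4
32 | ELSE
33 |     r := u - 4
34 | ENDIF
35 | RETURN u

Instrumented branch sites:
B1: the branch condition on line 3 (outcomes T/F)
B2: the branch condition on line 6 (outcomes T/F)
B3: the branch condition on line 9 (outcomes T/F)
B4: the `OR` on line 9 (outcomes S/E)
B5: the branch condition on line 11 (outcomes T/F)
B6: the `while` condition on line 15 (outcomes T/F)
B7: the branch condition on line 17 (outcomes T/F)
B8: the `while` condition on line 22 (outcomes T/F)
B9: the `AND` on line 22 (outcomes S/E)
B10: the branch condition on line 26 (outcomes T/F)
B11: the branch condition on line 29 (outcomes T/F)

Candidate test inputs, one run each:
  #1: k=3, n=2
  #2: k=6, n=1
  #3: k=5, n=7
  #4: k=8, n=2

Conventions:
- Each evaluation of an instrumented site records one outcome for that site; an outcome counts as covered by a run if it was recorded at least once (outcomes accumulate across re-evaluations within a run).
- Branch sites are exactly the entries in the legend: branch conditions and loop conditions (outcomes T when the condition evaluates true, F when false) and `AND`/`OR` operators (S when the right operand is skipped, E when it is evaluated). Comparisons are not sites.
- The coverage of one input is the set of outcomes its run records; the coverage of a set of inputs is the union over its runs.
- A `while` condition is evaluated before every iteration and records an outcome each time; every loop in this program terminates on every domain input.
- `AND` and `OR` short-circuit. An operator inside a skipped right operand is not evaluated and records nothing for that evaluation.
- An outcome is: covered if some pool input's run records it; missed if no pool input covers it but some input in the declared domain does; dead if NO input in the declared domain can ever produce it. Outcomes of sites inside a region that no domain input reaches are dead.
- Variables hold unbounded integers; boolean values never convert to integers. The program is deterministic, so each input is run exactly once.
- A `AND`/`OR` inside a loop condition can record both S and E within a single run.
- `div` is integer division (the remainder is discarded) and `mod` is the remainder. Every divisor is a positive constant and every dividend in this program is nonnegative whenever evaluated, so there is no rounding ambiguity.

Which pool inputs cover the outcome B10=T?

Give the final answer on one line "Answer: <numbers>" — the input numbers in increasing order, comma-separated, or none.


input #1 (k=3, n=2): misses B10=T
input #2 (k=6, n=1): covers B10=T
input #3 (k=5, n=7): covers B10=T
input #4 (k=8, n=2): covers B10=T
Answer: 2, 3, 4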